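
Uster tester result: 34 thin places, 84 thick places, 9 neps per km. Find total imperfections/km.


Formula: Total = thin places + thick places + neps
Total = 34 + 84 + 9
Total = 127 imperfections/km

127 imperfections/km


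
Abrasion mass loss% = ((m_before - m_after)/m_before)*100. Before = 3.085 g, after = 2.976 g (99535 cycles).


Formula: Mass loss% = ((m_before - m_after) / m_before) * 100
Step 1: Mass loss = 3.085 - 2.976 = 0.109 g
Step 2: Ratio = 0.109 / 3.085 = 0.0353323
Step 3: Mass loss% = 0.0353323 * 100 = 3.53323% ≈ 3.53%

3.53%


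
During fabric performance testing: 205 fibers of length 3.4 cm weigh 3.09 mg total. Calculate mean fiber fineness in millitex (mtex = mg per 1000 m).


Formula: fineness (mtex) = mass (mg) / total length (km) = (mass_mg / total_length_m) * 1000
Step 1: Convert fiber length: 3.4 cm = 0.034 m
Step 2: Total fiber length = 205 * 0.034 = 6.97 m
Step 3: Linear density = 3.09 mg / 6.97 m = 0.4433 mg/m
Step 4: fineness = 0.4433 * 1000 = 443.3 mtex

443.3 mtex


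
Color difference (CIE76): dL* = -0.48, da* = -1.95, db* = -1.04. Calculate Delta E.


Formula: Delta E = sqrt(dL*^2 + da*^2 + db*^2)
Step 1: dL*^2 = (-0.48)^2 = 0.2304
Step 2: da*^2 = (-1.95)^2 = 3.8025
Step 3: db*^2 = (-1.04)^2 = 1.0816
Step 4: Sum = 0.2304 + 3.8025 + 1.0816 = 5.1145
Step 5: Delta E = sqrt(5.1145) = 2.26

2.26 Delta E


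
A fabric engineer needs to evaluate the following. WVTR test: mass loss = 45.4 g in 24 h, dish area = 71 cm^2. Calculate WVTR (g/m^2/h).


Formula: WVTR = mass_loss / (area * time)
Step 1: Convert area: 71 cm^2 = 0.0071 m^2
Step 2: WVTR = 45.4 g / (0.0071 m^2 * 24 h)
Step 3: WVTR = 45.4 / 0.1704 = 266.4 g/m^2/h

266.4 g/m^2/h


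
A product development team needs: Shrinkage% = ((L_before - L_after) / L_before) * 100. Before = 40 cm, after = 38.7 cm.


Formula: Shrinkage% = ((L_before - L_after) / L_before) * 100
Step 1: Shrinkage = 40 - 38.7 = 1.3 cm
Step 2: Shrinkage% = (1.3 / 40) * 100
Step 3: Shrinkage% = 0.0325 * 100 = 3.25% ≈ 3.3%

3.3%


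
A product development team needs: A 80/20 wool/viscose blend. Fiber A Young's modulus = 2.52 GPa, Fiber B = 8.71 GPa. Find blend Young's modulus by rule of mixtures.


Formula: Blend property = (fraction_A * property_A) + (fraction_B * property_B)
Step 1: Contribution A = 80/100 * 2.52 GPa = 2.016 GPa
Step 2: Contribution B = 20/100 * 8.71 GPa = 1.742 GPa
Step 3: Blend Young's modulus = 2.016 + 1.742 = 3.758 GPa

3.758 GPa


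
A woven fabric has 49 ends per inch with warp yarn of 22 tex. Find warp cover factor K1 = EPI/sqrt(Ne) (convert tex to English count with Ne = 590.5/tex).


Formula: K1 = EPI / sqrt(Ne), with Ne = 590.5 / tex_warp
Step 1: Ne = 590.5 / 22 = 26.841
Step 2: sqrt(Ne) = sqrt(26.841) = 5.1808
Step 3: K1 = 49 / 5.1808 = 9.5

9.5


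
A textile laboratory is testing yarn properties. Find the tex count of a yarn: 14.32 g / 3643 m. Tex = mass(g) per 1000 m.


Formula: Tex = (mass_g / length_m) * 1000
Substituting: Tex = (14.32 / 3643) * 1000
Intermediate: 14.32 / 3643 = 0.00393083 g/m
Tex = 0.00393083 * 1000 = 3.93 tex

3.93 tex


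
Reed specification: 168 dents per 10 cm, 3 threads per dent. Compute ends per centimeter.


Formula: EPC = (dents per 10 cm * ends per dent) / 10
Step 1: Total ends per 10 cm = 168 * 3 = 504
Step 2: EPC = 504 / 10 = 50.4 ends/cm

50.4 ends/cm


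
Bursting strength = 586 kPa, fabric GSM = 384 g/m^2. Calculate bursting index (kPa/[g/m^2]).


Formula: Bursting Index = Bursting Strength / Fabric GSM
BI = 586 kPa / 384 g/m^2
BI = 1.526 kPa/(g/m^2)

1.526 kPa/(g/m^2)


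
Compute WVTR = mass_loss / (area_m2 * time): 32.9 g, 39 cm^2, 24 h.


Formula: WVTR = mass_loss / (area * time)
Step 1: Convert area: 39 cm^2 = 0.0039 m^2
Step 2: WVTR = 32.9 g / (0.0039 m^2 * 24 h)
Step 3: WVTR = 32.9 / 0.0936 = 351.5 g/m^2/h

351.5 g/m^2/h


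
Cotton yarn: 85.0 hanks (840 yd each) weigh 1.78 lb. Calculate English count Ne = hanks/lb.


Formula: Ne = hanks / mass_lb
Substituting: Ne = 85.0 / 1.78
Ne = 47.8

47.8 Ne


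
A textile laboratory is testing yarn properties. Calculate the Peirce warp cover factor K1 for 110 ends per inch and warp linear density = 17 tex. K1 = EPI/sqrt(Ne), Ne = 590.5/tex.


Formula: K1 = EPI / sqrt(Ne), with Ne = 590.5 / tex_warp
Step 1: Ne = 590.5 / 17 = 34.735
Step 2: sqrt(Ne) = sqrt(34.735) = 5.8936
Step 3: K1 = 110 / 5.8936 = 18.7

18.7


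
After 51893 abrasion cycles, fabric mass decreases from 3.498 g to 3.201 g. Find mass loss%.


Formula: Mass loss% = ((m_before - m_after) / m_before) * 100
Step 1: Mass loss = 3.498 - 3.201 = 0.297 g
Step 2: Ratio = 0.297 / 3.498 = 0.0849057
Step 3: Mass loss% = 0.0849057 * 100 = 8.49057% ≈ 8.49%

8.49%


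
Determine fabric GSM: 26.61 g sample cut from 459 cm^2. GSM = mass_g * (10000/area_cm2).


Formula: GSM = mass_g / area_m2
Step 1: Convert area: 459 cm^2 = 459 / 10000 = 0.0459 m^2
Step 2: GSM = 26.61 g / 0.0459 m^2 = 579.7 g/m^2

579.7 g/m^2


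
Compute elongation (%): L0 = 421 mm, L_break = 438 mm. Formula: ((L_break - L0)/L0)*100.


Formula: Elongation (%) = ((L_break - L0) / L0) * 100
Step 1: Extension = 438 - 421 = 17 mm
Step 2: Elongation = (17 / 421) * 100
Step 3: Elongation = 0.04038 * 100 = 4.038% ≈ 4.0%

4.0%


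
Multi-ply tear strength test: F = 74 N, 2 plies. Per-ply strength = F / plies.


Formula: Per-ply strength = Total force / Number of plies
Per-ply = 74 N / 2
Per-ply = 37 N

37 N


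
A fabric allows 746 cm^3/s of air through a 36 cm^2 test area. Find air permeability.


Formula: Air Permeability = Airflow / Test Area
AP = 746 cm^3/s / 36 cm^2
AP = 20.7 cm^3/s/cm^2

20.7 cm^3/s/cm^2


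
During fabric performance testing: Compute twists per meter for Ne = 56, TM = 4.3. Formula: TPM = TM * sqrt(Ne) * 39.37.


Formula: TPM = TM * sqrt(Ne) * 39.37
Step 1: sqrt(Ne) = sqrt(56) = 7.4833
Step 2: TM * sqrt(Ne) = 4.3 * 7.4833 = 32.1782
Step 3: TPM = 32.1782 * 39.37 = 1267 twists/m

1267 twists/m


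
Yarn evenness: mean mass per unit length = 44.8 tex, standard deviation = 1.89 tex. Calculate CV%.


Formula: CV% = (standard deviation / mean) * 100
Step 1: Ratio = 1.89 / 44.8 = 0.042188
Step 2: CV% = 0.042188 * 100 = 4.2188% ≈ 4.2%

4.2%


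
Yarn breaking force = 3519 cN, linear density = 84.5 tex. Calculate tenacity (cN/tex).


Formula: Tenacity = Breaking force / Linear density
Tenacity = 3519 cN / 84.5 tex
Tenacity = 41.64 cN/tex

41.64 cN/tex


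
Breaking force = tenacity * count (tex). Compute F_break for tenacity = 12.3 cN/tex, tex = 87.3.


Formula: Breaking force = Tenacity * Linear density
F = 12.3 cN/tex * 87.3 tex
F = 1073.79 cN

1073.79 cN


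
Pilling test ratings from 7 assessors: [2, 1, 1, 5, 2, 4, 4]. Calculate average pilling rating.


Formula: Mean = sum / count
Sum = 2 + 1 + 1 + 5 + 2 + 4 + 4 = 19
Mean = 19 / 7 = 2.7

2.7


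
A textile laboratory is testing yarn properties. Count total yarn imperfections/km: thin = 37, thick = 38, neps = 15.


Formula: Total = thin places + thick places + neps
Total = 37 + 38 + 15
Total = 90 imperfections/km

90 imperfections/km


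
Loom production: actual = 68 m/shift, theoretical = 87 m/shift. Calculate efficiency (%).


Formula: Efficiency% = (Actual output / Theoretical output) * 100
Efficiency% = (68 / 87) * 100
Efficiency% = 0.781609 * 100 = 78.1609% ≈ 78.2%

78.2%


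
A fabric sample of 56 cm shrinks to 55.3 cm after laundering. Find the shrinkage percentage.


Formula: Shrinkage% = ((L_before - L_after) / L_before) * 100
Step 1: Shrinkage = 56 - 55.3 = 0.7 cm
Step 2: Shrinkage% = (0.7 / 56) * 100
Step 3: Shrinkage% = 0.0125 * 100 = 1.25% ≈ 1.3%

1.3%


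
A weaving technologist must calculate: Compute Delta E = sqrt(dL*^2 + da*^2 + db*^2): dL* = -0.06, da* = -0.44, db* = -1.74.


Formula: Delta E = sqrt(dL*^2 + da*^2 + db*^2)
Step 1: dL*^2 = (-0.06)^2 = 0.0036
Step 2: da*^2 = (-0.44)^2 = 0.1936
Step 3: db*^2 = (-1.74)^2 = 3.0276
Step 4: Sum = 0.0036 + 0.1936 + 3.0276 = 3.2248
Step 5: Delta E = sqrt(3.2248) = 1.8

1.8 Delta E


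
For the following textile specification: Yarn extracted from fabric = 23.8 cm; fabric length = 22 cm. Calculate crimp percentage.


Formula: Crimp% = ((L_yarn - L_fabric) / L_fabric) * 100
Step 1: Extension = 23.8 - 22 = 1.8 cm
Step 2: Crimp% = (1.8 / 22) * 100
Step 3: Crimp% = 0.081818 * 100 = 8.1818% ≈ 8.2%

8.2%


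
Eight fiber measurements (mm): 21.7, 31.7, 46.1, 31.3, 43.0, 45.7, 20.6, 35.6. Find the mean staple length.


Formula: Mean = sum of lengths / count
Sum = 21.7 + 31.7 + 46.1 + 31.3 + 43.0 + 45.7 + 20.6 + 35.6
Sum = 275.7 mm
Mean = 275.7 / 8 = 34.46 mm

34.46 mm


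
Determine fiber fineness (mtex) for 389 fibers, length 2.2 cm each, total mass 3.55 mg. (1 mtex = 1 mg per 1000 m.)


Formula: fineness (mtex) = mass (mg) / total length (km) = (mass_mg / total_length_m) * 1000
Step 1: Convert fiber length: 2.2 cm = 0.022 m
Step 2: Total fiber length = 389 * 0.022 = 8.558 m
Step 3: Linear density = 3.55 mg / 8.558 m = 0.4148 mg/m
Step 4: fineness = 0.4148 * 1000 = 414.8 mtex

414.8 mtex


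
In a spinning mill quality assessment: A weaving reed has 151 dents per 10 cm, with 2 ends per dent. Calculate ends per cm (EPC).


Formula: EPC = (dents per 10 cm * ends per dent) / 10
Step 1: Total ends per 10 cm = 151 * 2 = 302
Step 2: EPC = 302 / 10 = 30.2 ends/cm

30.2 ends/cm


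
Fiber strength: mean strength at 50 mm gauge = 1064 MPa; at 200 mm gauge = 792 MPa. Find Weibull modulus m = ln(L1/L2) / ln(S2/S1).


Formula: m = ln(L1/L2) / ln(S2/S1)
Step 1: ln(L1/L2) = ln(50/200) = -1.38629
Step 2: S2/S1 = 792/1064 = 0.74436
Step 3: ln(S2/S1) = ln(0.74436) = -0.29523
Step 4: m = -1.38629 / -0.29523 = 4.70

4.70 (Weibull m)


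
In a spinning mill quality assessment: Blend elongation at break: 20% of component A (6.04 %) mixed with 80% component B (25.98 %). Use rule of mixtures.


Formula: Blend property = (fraction_A * property_A) + (fraction_B * property_B)
Step 1: Contribution A = 20/100 * 6.04 % = 1.208 %
Step 2: Contribution B = 80/100 * 25.98 % = 20.784 %
Step 3: Blend elongation at break = 1.208 + 20.784 = 21.992 %

21.992 %


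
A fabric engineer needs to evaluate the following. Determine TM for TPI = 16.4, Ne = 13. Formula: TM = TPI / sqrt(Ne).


Formula: TM = TPI / sqrt(Ne)
Step 1: sqrt(Ne) = sqrt(13) = 3.6056
Step 2: TM = 16.4 / 3.6056 = 4.55

4.55 TM


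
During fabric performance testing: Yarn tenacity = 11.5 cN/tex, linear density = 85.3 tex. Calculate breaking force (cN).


Formula: Breaking force = Tenacity * Linear density
F = 11.5 cN/tex * 85.3 tex
F = 980.95 cN

980.95 cN


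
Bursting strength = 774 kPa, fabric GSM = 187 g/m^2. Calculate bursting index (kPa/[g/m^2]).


Formula: Bursting Index = Bursting Strength / Fabric GSM
BI = 774 kPa / 187 g/m^2
BI = 4.139 kPa/(g/m^2)

4.139 kPa/(g/m^2)


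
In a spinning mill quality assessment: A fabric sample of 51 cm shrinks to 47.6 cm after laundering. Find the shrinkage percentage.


Formula: Shrinkage% = ((L_before - L_after) / L_before) * 100
Step 1: Shrinkage = 51 - 47.6 = 3.4 cm
Step 2: Shrinkage% = (3.4 / 51) * 100
Step 3: Shrinkage% = 0.066667 * 100 = 6.6667% ≈ 6.7%

6.7%


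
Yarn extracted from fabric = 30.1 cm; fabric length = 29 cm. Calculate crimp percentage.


Formula: Crimp% = ((L_yarn - L_fabric) / L_fabric) * 100
Step 1: Extension = 30.1 - 29 = 1.1 cm
Step 2: Crimp% = (1.1 / 29) * 100
Step 3: Crimp% = 0.037931 * 100 = 3.7931% ≈ 3.8%

3.8%


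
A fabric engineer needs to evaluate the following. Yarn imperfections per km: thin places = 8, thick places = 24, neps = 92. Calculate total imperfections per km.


Formula: Total = thin places + thick places + neps
Total = 8 + 24 + 92
Total = 124 imperfections/km

124 imperfections/km


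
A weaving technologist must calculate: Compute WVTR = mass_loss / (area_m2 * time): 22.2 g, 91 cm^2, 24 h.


Formula: WVTR = mass_loss / (area * time)
Step 1: Convert area: 91 cm^2 = 0.0091 m^2
Step 2: WVTR = 22.2 g / (0.0091 m^2 * 24 h)
Step 3: WVTR = 22.2 / 0.2184 = 101.6 g/m^2/h

101.6 g/m^2/h


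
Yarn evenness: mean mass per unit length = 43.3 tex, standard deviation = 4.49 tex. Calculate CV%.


Formula: CV% = (standard deviation / mean) * 100
Step 1: Ratio = 4.49 / 43.3 = 0.103695
Step 2: CV% = 0.103695 * 100 = 10.3695% ≈ 10.4%

10.4%


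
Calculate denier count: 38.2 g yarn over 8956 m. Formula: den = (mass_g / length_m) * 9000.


Formula: den = (mass_g / length_m) * 9000
Substituting: den = (38.2 / 8956) * 9000
Intermediate: 38.2 / 8956 = 0.0042653 g/m
den = 0.0042653 * 9000 = 38.4 denier

38.4 denier


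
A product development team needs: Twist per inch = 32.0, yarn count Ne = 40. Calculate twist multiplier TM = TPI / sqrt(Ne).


Formula: TM = TPI / sqrt(Ne)
Step 1: sqrt(Ne) = sqrt(40) = 6.3246
Step 2: TM = 32.0 / 6.3246 = 5.06

5.06 TM


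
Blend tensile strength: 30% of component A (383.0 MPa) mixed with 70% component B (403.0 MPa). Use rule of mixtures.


Formula: Blend property = (fraction_A * property_A) + (fraction_B * property_B)
Step 1: Contribution A = 30/100 * 383.0 MPa = 114.9 MPa
Step 2: Contribution B = 70/100 * 403.0 MPa = 282.1 MPa
Step 3: Blend tensile strength = 114.9 + 282.1 = 397.0 MPa

397.0 MPa


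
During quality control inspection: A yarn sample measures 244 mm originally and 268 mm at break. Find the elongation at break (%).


Formula: Elongation (%) = ((L_break - L0) / L0) * 100
Step 1: Extension = 268 - 244 = 24 mm
Step 2: Elongation = (24 / 244) * 100
Step 3: Elongation = 0.098361 * 100 = 9.8361% ≈ 9.8%

9.8%


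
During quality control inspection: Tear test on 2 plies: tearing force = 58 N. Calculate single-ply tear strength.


Formula: Per-ply strength = Total force / Number of plies
Per-ply = 58 N / 2
Per-ply = 29 N

29 N


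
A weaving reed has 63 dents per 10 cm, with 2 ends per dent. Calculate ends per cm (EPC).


Formula: EPC = (dents per 10 cm * ends per dent) / 10
Step 1: Total ends per 10 cm = 63 * 2 = 126
Step 2: EPC = 126 / 10 = 12.6 ends/cm

12.6 ends/cm


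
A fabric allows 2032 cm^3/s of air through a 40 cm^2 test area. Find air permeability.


Formula: Air Permeability = Airflow / Test Area
AP = 2032 cm^3/s / 40 cm^2
AP = 50.8 cm^3/s/cm^2

50.8 cm^3/s/cm^2


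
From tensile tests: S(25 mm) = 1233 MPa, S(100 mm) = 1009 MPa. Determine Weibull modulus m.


Formula: m = ln(L1/L2) / ln(S2/S1)
Step 1: ln(L1/L2) = ln(25/100) = -1.38629
Step 2: S2/S1 = 1009/1233 = 0.81833
Step 3: ln(S2/S1) = ln(0.81833) = -0.20049
Step 4: m = -1.38629 / -0.20049 = 6.91

6.91 (Weibull m)


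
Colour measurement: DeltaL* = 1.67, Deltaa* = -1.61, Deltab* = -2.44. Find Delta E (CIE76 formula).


Formula: Delta E = sqrt(dL*^2 + da*^2 + db*^2)
Step 1: dL*^2 = 1.67^2 = 2.7889
Step 2: da*^2 = (-1.61)^2 = 2.5921
Step 3: db*^2 = (-2.44)^2 = 5.9536
Step 4: Sum = 2.7889 + 2.5921 + 5.9536 = 11.3346
Step 5: Delta E = sqrt(11.3346) = 3.37

3.37 Delta E


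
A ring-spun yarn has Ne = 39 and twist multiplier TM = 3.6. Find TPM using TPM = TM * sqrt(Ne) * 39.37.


Formula: TPM = TM * sqrt(Ne) * 39.37
Step 1: sqrt(Ne) = sqrt(39) = 6.245
Step 2: TM * sqrt(Ne) = 3.6 * 6.245 = 22.482
Step 3: TPM = 22.482 * 39.37 = 885 twists/m

885 twists/m


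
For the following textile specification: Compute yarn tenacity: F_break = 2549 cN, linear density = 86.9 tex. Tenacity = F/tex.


Formula: Tenacity = Breaking force / Linear density
Tenacity = 2549 cN / 86.9 tex
Tenacity = 29.33 cN/tex

29.33 cN/tex


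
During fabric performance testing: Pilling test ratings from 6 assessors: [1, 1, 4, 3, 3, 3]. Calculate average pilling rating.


Formula: Mean = sum / count
Sum = 1 + 1 + 4 + 3 + 3 + 3 = 15
Mean = 15 / 6 = 2.5

2.5


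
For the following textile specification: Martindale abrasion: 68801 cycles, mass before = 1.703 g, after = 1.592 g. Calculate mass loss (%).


Formula: Mass loss% = ((m_before - m_after) / m_before) * 100
Step 1: Mass loss = 1.703 - 1.592 = 0.111 g
Step 2: Ratio = 0.111 / 1.703 = 0.0651791
Step 3: Mass loss% = 0.0651791 * 100 = 6.51791% ≈ 6.52%

6.52%


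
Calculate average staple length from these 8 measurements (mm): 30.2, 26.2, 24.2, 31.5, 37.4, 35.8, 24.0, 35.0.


Formula: Mean = sum of lengths / count
Sum = 30.2 + 26.2 + 24.2 + 31.5 + 37.4 + 35.8 + 24.0 + 35.0
Sum = 244.3 mm
Mean = 244.3 / 8 = 30.54 mm

30.54 mm


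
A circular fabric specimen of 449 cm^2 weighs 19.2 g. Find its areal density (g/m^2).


Formula: GSM = mass_g / area_m2
Step 1: Convert area: 449 cm^2 = 449 / 10000 = 0.0449 m^2
Step 2: GSM = 19.2 g / 0.0449 m^2 = 427.6 g/m^2

427.6 g/m^2


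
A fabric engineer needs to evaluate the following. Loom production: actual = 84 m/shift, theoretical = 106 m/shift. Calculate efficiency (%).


Formula: Efficiency% = (Actual output / Theoretical output) * 100
Efficiency% = (84 / 106) * 100
Efficiency% = 0.792453 * 100 = 79.2453% ≈ 79.2%

79.2%


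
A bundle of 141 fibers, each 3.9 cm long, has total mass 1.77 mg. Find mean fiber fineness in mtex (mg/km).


Formula: fineness (mtex) = mass (mg) / total length (km) = (mass_mg / total_length_m) * 1000
Step 1: Convert fiber length: 3.9 cm = 0.039 m
Step 2: Total fiber length = 141 * 0.039 = 5.499 m
Step 3: Linear density = 1.77 mg / 5.499 m = 0.3219 mg/m
Step 4: fineness = 0.3219 * 1000 = 321.9 mtex

321.9 mtex


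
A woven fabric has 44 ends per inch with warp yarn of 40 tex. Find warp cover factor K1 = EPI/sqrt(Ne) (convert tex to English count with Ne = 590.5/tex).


Formula: K1 = EPI / sqrt(Ne), with Ne = 590.5 / tex_warp
Step 1: Ne = 590.5 / 40 = 14.763
Step 2: sqrt(Ne) = sqrt(14.763) = 3.8423
Step 3: K1 = 44 / 3.8423 = 11.5

11.5


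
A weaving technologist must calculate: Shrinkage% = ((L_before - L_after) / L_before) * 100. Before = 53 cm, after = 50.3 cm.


Formula: Shrinkage% = ((L_before - L_after) / L_before) * 100
Step 1: Shrinkage = 53 - 50.3 = 2.7 cm
Step 2: Shrinkage% = (2.7 / 53) * 100
Step 3: Shrinkage% = 0.050943 * 100 = 5.0943% ≈ 5.1%

5.1%


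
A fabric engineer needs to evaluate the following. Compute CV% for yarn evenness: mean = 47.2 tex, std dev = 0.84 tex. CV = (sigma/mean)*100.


Formula: CV% = (standard deviation / mean) * 100
Step 1: Ratio = 0.84 / 47.2 = 0.017797
Step 2: CV% = 0.017797 * 100 = 1.7797% ≈ 1.8%

1.8%


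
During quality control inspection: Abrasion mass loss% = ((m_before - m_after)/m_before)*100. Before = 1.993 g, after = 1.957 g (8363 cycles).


Formula: Mass loss% = ((m_before - m_after) / m_before) * 100
Step 1: Mass loss = 1.993 - 1.957 = 0.036 g
Step 2: Ratio = 0.036 / 1.993 = 0.0180632
Step 3: Mass loss% = 0.0180632 * 100 = 1.80632% ≈ 1.81%

1.81%


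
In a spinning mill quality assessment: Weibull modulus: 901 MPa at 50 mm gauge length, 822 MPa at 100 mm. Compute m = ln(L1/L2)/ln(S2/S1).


Formula: m = ln(L1/L2) / ln(S2/S1)
Step 1: ln(L1/L2) = ln(50/100) = -0.69315
Step 2: S2/S1 = 822/901 = 0.91232
Step 3: ln(S2/S1) = ln(0.91232) = -0.09176
Step 4: m = -0.69315 / -0.09176 = 7.55

7.55 (Weibull m)


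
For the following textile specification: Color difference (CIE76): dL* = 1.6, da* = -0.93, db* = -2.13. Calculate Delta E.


Formula: Delta E = sqrt(dL*^2 + da*^2 + db*^2)
Step 1: dL*^2 = 1.6^2 = 2.56
Step 2: da*^2 = (-0.93)^2 = 0.8649
Step 3: db*^2 = (-2.13)^2 = 4.5369
Step 4: Sum = 2.56 + 0.8649 + 4.5369 = 7.9618
Step 5: Delta E = sqrt(7.9618) = 2.82

2.82 Delta E


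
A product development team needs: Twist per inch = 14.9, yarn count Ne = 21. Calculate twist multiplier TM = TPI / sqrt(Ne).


Formula: TM = TPI / sqrt(Ne)
Step 1: sqrt(Ne) = sqrt(21) = 4.5826
Step 2: TM = 14.9 / 4.5826 = 3.25

3.25 TM


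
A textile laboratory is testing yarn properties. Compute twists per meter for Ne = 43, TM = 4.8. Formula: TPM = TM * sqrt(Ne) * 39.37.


Formula: TPM = TM * sqrt(Ne) * 39.37
Step 1: sqrt(Ne) = sqrt(43) = 6.5574
Step 2: TM * sqrt(Ne) = 4.8 * 6.5574 = 31.4755
Step 3: TPM = 31.4755 * 39.37 = 1239 twists/m

1239 twists/m


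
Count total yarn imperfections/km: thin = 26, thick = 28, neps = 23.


Formula: Total = thin places + thick places + neps
Total = 26 + 28 + 23
Total = 77 imperfections/km

77 imperfections/km


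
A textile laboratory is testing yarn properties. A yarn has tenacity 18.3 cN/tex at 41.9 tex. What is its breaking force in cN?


Formula: Breaking force = Tenacity * Linear density
F = 18.3 cN/tex * 41.9 tex
F = 766.77 cN

766.77 cN


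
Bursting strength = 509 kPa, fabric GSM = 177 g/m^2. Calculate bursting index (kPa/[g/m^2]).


Formula: Bursting Index = Bursting Strength / Fabric GSM
BI = 509 kPa / 177 g/m^2
BI = 2.876 kPa/(g/m^2)

2.876 kPa/(g/m^2)


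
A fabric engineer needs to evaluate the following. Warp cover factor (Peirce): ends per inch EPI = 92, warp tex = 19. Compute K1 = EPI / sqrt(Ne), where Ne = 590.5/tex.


Formula: K1 = EPI / sqrt(Ne), with Ne = 590.5 / tex_warp
Step 1: Ne = 590.5 / 19 = 31.079
Step 2: sqrt(Ne) = sqrt(31.079) = 5.5749
Step 3: K1 = 92 / 5.5749 = 16.5

16.5


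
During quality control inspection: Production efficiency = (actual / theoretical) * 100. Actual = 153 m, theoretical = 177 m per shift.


Formula: Efficiency% = (Actual output / Theoretical output) * 100
Efficiency% = (153 / 177) * 100
Efficiency% = 0.864407 * 100 = 86.4407% ≈ 86.4%

86.4%


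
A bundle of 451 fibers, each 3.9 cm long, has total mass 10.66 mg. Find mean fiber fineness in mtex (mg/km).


Formula: fineness (mtex) = mass (mg) / total length (km) = (mass_mg / total_length_m) * 1000
Step 1: Convert fiber length: 3.9 cm = 0.039 m
Step 2: Total fiber length = 451 * 0.039 = 17.589 m
Step 3: Linear density = 10.66 mg / 17.589 m = 0.6061 mg/m
Step 4: fineness = 0.6061 * 1000 = 606.1 mtex

606.1 mtex


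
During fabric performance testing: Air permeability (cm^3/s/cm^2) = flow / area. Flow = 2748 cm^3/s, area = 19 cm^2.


Formula: Air Permeability = Airflow / Test Area
AP = 2748 cm^3/s / 19 cm^2
AP = 144.6 cm^3/s/cm^2

144.6 cm^3/s/cm^2


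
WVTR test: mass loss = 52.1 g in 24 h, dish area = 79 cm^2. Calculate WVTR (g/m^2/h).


Formula: WVTR = mass_loss / (area * time)
Step 1: Convert area: 79 cm^2 = 0.0079 m^2
Step 2: WVTR = 52.1 g / (0.0079 m^2 * 24 h)
Step 3: WVTR = 52.1 / 0.1896 = 274.8 g/m^2/h

274.8 g/m^2/h


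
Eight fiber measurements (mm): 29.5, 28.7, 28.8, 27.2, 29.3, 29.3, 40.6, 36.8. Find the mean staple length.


Formula: Mean = sum of lengths / count
Sum = 29.5 + 28.7 + 28.8 + 27.2 + 29.3 + 29.3 + 40.6 + 36.8
Sum = 250.2 mm
Mean = 250.2 / 8 = 31.28 mm

31.28 mm


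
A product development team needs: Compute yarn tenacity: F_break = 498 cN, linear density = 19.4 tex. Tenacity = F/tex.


Formula: Tenacity = Breaking force / Linear density
Tenacity = 498 cN / 19.4 tex
Tenacity = 25.67 cN/tex

25.67 cN/tex


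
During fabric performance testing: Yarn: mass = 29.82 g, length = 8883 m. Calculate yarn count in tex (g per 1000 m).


Formula: Tex = (mass_g / length_m) * 1000
Substituting: Tex = (29.82 / 8883) * 1000
Intermediate: 29.82 / 8883 = 0.00335697 g/m
Tex = 0.00335697 * 1000 = 3.36 tex

3.36 tex


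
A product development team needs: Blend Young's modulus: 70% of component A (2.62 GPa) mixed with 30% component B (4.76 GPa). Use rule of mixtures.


Formula: Blend property = (fraction_A * property_A) + (fraction_B * property_B)
Step 1: Contribution A = 70/100 * 2.62 GPa = 1.834 GPa
Step 2: Contribution B = 30/100 * 4.76 GPa = 1.428 GPa
Step 3: Blend Young's modulus = 1.834 + 1.428 = 3.262 GPa

3.262 GPa


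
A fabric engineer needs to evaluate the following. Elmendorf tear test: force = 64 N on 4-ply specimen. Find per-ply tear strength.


Formula: Per-ply strength = Total force / Number of plies
Per-ply = 64 N / 4
Per-ply = 16 N

16 N


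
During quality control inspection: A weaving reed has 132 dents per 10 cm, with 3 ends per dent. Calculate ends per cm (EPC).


Formula: EPC = (dents per 10 cm * ends per dent) / 10
Step 1: Total ends per 10 cm = 132 * 3 = 396
Step 2: EPC = 396 / 10 = 39.6 ends/cm

39.6 ends/cm


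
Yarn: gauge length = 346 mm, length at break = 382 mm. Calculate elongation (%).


Formula: Elongation (%) = ((L_break - L0) / L0) * 100
Step 1: Extension = 382 - 346 = 36 mm
Step 2: Elongation = (36 / 346) * 100
Step 3: Elongation = 0.104046 * 100 = 10.4046% ≈ 10.4%

10.4%


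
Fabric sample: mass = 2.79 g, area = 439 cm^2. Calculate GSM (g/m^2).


Formula: GSM = mass_g / area_m2
Step 1: Convert area: 439 cm^2 = 439 / 10000 = 0.0439 m^2
Step 2: GSM = 2.79 g / 0.0439 m^2 = 63.6 g/m^2

63.6 g/m^2


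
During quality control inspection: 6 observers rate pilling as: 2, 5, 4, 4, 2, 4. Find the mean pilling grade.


Formula: Mean = sum / count
Sum = 2 + 5 + 4 + 4 + 2 + 4 = 21
Mean = 21 / 6 = 3.5

3.5


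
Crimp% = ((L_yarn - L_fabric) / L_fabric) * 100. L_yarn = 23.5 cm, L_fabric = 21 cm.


Formula: Crimp% = ((L_yarn - L_fabric) / L_fabric) * 100
Step 1: Extension = 23.5 - 21 = 2.5 cm
Step 2: Crimp% = (2.5 / 21) * 100
Step 3: Crimp% = 0.119048 * 100 = 11.9048% ≈ 11.9%

11.9%


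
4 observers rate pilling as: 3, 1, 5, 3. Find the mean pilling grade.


Formula: Mean = sum / count
Sum = 3 + 1 + 5 + 3 = 12
Mean = 12 / 4 = 3.0

3.0


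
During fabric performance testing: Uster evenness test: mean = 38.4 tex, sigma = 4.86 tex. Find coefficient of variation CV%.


Formula: CV% = (standard deviation / mean) * 100
Step 1: Ratio = 4.86 / 38.4 = 0.126563
Step 2: CV% = 0.126563 * 100 = 12.6563% ≈ 12.7%

12.7%


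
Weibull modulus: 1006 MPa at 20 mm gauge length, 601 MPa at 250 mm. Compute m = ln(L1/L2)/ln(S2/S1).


Formula: m = ln(L1/L2) / ln(S2/S1)
Step 1: ln(L1/L2) = ln(20/250) = -2.52573
Step 2: S2/S1 = 601/1006 = 0.59742
Step 3: ln(S2/S1) = ln(0.59742) = -0.51513
Step 4: m = -2.52573 / -0.51513 = 4.90

4.90 (Weibull m)


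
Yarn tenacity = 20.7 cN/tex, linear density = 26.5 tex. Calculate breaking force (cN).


Formula: Breaking force = Tenacity * Linear density
F = 20.7 cN/tex * 26.5 tex
F = 548.55 cN

548.55 cN


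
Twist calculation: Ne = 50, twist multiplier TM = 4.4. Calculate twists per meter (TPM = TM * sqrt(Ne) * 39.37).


Formula: TPM = TM * sqrt(Ne) * 39.37
Step 1: sqrt(Ne) = sqrt(50) = 7.0711
Step 2: TM * sqrt(Ne) = 4.4 * 7.0711 = 31.1128
Step 3: TPM = 31.1128 * 39.37 = 1225 twists/m

1225 twists/m


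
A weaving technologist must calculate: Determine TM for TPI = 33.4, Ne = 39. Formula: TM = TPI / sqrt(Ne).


Formula: TM = TPI / sqrt(Ne)
Step 1: sqrt(Ne) = sqrt(39) = 6.245
Step 2: TM = 33.4 / 6.245 = 5.35

5.35 TM


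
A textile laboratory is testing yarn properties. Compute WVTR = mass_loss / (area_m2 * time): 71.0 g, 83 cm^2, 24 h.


Formula: WVTR = mass_loss / (area * time)
Step 1: Convert area: 83 cm^2 = 0.0083 m^2
Step 2: WVTR = 71.0 g / (0.0083 m^2 * 24 h)
Step 3: WVTR = 71.0 / 0.1992 = 356.4 g/m^2/h

356.4 g/m^2/h


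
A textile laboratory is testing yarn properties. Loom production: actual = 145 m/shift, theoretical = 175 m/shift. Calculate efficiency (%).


Formula: Efficiency% = (Actual output / Theoretical output) * 100
Efficiency% = (145 / 175) * 100
Efficiency% = 0.828571 * 100 = 82.8571% ≈ 82.9%

82.9%


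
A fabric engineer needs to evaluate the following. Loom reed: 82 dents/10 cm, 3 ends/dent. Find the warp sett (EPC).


Formula: EPC = (dents per 10 cm * ends per dent) / 10
Step 1: Total ends per 10 cm = 82 * 3 = 246
Step 2: EPC = 246 / 10 = 24.6 ends/cm

24.6 ends/cm


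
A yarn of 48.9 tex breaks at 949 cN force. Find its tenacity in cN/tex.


Formula: Tenacity = Breaking force / Linear density
Tenacity = 949 cN / 48.9 tex
Tenacity = 19.41 cN/tex

19.41 cN/tex


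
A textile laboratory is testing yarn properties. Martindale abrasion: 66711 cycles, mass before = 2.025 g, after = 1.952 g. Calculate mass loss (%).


Formula: Mass loss% = ((m_before - m_after) / m_before) * 100
Step 1: Mass loss = 2.025 - 1.952 = 0.073 g
Step 2: Ratio = 0.073 / 2.025 = 0.0360494
Step 3: Mass loss% = 0.0360494 * 100 = 3.60494% ≈ 3.60%

3.60%


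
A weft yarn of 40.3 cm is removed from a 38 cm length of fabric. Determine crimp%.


Formula: Crimp% = ((L_yarn - L_fabric) / L_fabric) * 100
Step 1: Extension = 40.3 - 38 = 2.3 cm
Step 2: Crimp% = (2.3 / 38) * 100
Step 3: Crimp% = 0.060526 * 100 = 6.0526% ≈ 6.1%

6.1%


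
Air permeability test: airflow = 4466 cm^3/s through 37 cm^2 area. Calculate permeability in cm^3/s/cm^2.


Formula: Air Permeability = Airflow / Test Area
AP = 4466 cm^3/s / 37 cm^2
AP = 120.7 cm^3/s/cm^2

120.7 cm^3/s/cm^2


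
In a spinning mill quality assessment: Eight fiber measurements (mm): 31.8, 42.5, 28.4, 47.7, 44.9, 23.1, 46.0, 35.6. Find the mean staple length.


Formula: Mean = sum of lengths / count
Sum = 31.8 + 42.5 + 28.4 + 47.7 + 44.9 + 23.1 + 46.0 + 35.6
Sum = 300.0 mm
Mean = 300.0 / 8 = 37.50 mm

37.50 mm


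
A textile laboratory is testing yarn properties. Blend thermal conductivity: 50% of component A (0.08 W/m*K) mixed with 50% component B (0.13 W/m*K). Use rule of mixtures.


Formula: Blend property = (fraction_A * property_A) + (fraction_B * property_B)
Step 1: Contribution A = 50/100 * 0.08 W/m*K = 0.04 W/m*K
Step 2: Contribution B = 50/100 * 0.13 W/m*K = 0.065 W/m*K
Step 3: Blend thermal conductivity = 0.04 + 0.065 = 0.105 W/m*K

0.105 W/m*K


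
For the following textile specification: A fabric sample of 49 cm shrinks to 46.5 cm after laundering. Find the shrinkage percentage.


Formula: Shrinkage% = ((L_before - L_after) / L_before) * 100
Step 1: Shrinkage = 49 - 46.5 = 2.5 cm
Step 2: Shrinkage% = (2.5 / 49) * 100
Step 3: Shrinkage% = 0.05102 * 100 = 5.102% ≈ 5.1%

5.1%


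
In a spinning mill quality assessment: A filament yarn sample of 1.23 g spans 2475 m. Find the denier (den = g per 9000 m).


Formula: den = (mass_g / length_m) * 9000
Substituting: den = (1.23 / 2475) * 9000
Intermediate: 1.23 / 2475 = 0.00049697 g/m
den = 0.00049697 * 9000 = 4.5 denier

4.5 denier


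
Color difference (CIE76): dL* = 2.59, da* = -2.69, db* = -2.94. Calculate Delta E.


Formula: Delta E = sqrt(dL*^2 + da*^2 + db*^2)
Step 1: dL*^2 = 2.59^2 = 6.7081
Step 2: da*^2 = (-2.69)^2 = 7.2361
Step 3: db*^2 = (-2.94)^2 = 8.6436
Step 4: Sum = 6.7081 + 7.2361 + 8.6436 = 22.5878
Step 5: Delta E = sqrt(22.5878) = 4.75

4.75 Delta E


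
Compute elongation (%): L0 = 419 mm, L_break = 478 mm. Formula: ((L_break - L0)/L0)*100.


Formula: Elongation (%) = ((L_break - L0) / L0) * 100
Step 1: Extension = 478 - 419 = 59 mm
Step 2: Elongation = (59 / 419) * 100
Step 3: Elongation = 0.140811 * 100 = 14.0811% ≈ 14.1%

14.1%


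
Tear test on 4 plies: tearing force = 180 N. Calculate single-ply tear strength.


Formula: Per-ply strength = Total force / Number of plies
Per-ply = 180 N / 4
Per-ply = 45 N

45 N


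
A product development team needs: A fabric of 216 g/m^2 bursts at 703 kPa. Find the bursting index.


Formula: Bursting Index = Bursting Strength / Fabric GSM
BI = 703 kPa / 216 g/m^2
BI = 3.255 kPa/(g/m^2)

3.255 kPa/(g/m^2)


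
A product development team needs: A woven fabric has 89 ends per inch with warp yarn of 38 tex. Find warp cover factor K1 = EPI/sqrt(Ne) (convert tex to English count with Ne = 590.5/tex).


Formula: K1 = EPI / sqrt(Ne), with Ne = 590.5 / tex_warp
Step 1: Ne = 590.5 / 38 = 15.539
Step 2: sqrt(Ne) = sqrt(15.539) = 3.942
Step 3: K1 = 89 / 3.942 = 22.6

22.6


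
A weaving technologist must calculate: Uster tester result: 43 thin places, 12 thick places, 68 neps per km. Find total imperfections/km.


Formula: Total = thin places + thick places + neps
Total = 43 + 12 + 68
Total = 123 imperfections/km

123 imperfections/km


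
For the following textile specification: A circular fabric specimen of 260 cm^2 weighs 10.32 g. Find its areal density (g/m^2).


Formula: GSM = mass_g / area_m2
Step 1: Convert area: 260 cm^2 = 260 / 10000 = 0.026 m^2
Step 2: GSM = 10.32 g / 0.026 m^2 = 396.9 g/m^2

396.9 g/m^2


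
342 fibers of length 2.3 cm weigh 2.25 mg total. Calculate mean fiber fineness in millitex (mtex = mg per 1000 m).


Formula: fineness (mtex) = mass (mg) / total length (km) = (mass_mg / total_length_m) * 1000
Step 1: Convert fiber length: 2.3 cm = 0.023 m
Step 2: Total fiber length = 342 * 0.023 = 7.866 m
Step 3: Linear density = 2.25 mg / 7.866 m = 0.2860 mg/m
Step 4: fineness = 0.2860 * 1000 = 286.0 mtex

286.0 mtex


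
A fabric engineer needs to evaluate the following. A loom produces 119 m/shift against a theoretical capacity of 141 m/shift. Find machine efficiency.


Formula: Efficiency% = (Actual output / Theoretical output) * 100
Efficiency% = (119 / 141) * 100
Efficiency% = 0.843972 * 100 = 84.3972% ≈ 84.4%

84.4%


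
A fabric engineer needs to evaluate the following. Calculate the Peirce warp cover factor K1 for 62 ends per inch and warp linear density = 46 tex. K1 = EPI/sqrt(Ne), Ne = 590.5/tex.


Formula: K1 = EPI / sqrt(Ne), with Ne = 590.5 / tex_warp
Step 1: Ne = 590.5 / 46 = 12.837
Step 2: sqrt(Ne) = sqrt(12.837) = 3.5829
Step 3: K1 = 62 / 3.5829 = 17.3

17.3


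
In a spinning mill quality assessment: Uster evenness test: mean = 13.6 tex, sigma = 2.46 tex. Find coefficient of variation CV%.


Formula: CV% = (standard deviation / mean) * 100
Step 1: Ratio = 2.46 / 13.6 = 0.180882
Step 2: CV% = 0.180882 * 100 = 18.0882% ≈ 18.1%

18.1%


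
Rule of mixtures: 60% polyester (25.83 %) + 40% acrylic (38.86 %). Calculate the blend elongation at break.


Formula: Blend property = (fraction_A * property_A) + (fraction_B * property_B)
Step 1: Contribution A = 60/100 * 25.83 % = 15.498 %
Step 2: Contribution B = 40/100 * 38.86 % = 15.544 %
Step 3: Blend elongation at break = 15.498 + 15.544 = 31.042 %

31.042 %


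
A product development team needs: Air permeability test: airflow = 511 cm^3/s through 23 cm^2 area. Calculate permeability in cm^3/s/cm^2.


Formula: Air Permeability = Airflow / Test Area
AP = 511 cm^3/s / 23 cm^2
AP = 22.2 cm^3/s/cm^2

22.2 cm^3/s/cm^2


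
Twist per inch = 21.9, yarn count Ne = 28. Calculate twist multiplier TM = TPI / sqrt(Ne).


Formula: TM = TPI / sqrt(Ne)
Step 1: sqrt(Ne) = sqrt(28) = 5.2915
Step 2: TM = 21.9 / 5.2915 = 4.14

4.14 TM


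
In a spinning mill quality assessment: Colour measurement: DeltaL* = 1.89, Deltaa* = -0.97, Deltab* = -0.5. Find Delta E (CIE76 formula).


Formula: Delta E = sqrt(dL*^2 + da*^2 + db*^2)
Step 1: dL*^2 = 1.89^2 = 3.5721
Step 2: da*^2 = (-0.97)^2 = 0.9409
Step 3: db*^2 = (-0.5)^2 = 0.25
Step 4: Sum = 3.5721 + 0.9409 + 0.25 = 4.763
Step 5: Delta E = sqrt(4.763) = 2.18

2.18 Delta E


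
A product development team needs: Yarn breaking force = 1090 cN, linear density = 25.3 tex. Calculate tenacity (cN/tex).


Formula: Tenacity = Breaking force / Linear density
Tenacity = 1090 cN / 25.3 tex
Tenacity = 43.08 cN/tex

43.08 cN/tex


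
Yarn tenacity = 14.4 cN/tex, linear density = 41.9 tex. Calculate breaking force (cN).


Formula: Breaking force = Tenacity * Linear density
F = 14.4 cN/tex * 41.9 tex
F = 603.36 cN

603.36 cN


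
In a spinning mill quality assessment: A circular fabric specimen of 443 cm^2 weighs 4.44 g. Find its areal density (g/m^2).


Formula: GSM = mass_g / area_m2
Step 1: Convert area: 443 cm^2 = 443 / 10000 = 0.0443 m^2
Step 2: GSM = 4.44 g / 0.0443 m^2 = 100.2 g/m^2

100.2 g/m^2


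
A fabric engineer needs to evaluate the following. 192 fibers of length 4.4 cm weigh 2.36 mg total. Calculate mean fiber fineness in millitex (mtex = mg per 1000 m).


Formula: fineness (mtex) = mass (mg) / total length (km) = (mass_mg / total_length_m) * 1000
Step 1: Convert fiber length: 4.4 cm = 0.044 m
Step 2: Total fiber length = 192 * 0.044 = 8.448 m
Step 3: Linear density = 2.36 mg / 8.448 m = 0.2794 mg/m
Step 4: fineness = 0.2794 * 1000 = 279.4 mtex

279.4 mtex


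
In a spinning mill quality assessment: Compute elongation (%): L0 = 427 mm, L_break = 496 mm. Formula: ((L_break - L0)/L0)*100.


Formula: Elongation (%) = ((L_break - L0) / L0) * 100
Step 1: Extension = 496 - 427 = 69 mm
Step 2: Elongation = (69 / 427) * 100
Step 3: Elongation = 0.161593 * 100 = 16.1593% ≈ 16.2%

16.2%


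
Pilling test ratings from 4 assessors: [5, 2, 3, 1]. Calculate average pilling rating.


Formula: Mean = sum / count
Sum = 5 + 2 + 3 + 1 = 11
Mean = 11 / 4 = 2.8

2.8


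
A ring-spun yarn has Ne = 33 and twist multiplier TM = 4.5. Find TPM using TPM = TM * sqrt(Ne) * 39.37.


Formula: TPM = TM * sqrt(Ne) * 39.37
Step 1: sqrt(Ne) = sqrt(33) = 5.7446
Step 2: TM * sqrt(Ne) = 4.5 * 5.7446 = 25.8507
Step 3: TPM = 25.8507 * 39.37 = 1018 twists/m

1018 twists/m


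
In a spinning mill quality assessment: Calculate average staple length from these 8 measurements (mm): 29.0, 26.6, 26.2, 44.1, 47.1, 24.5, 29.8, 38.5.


Formula: Mean = sum of lengths / count
Sum = 29.0 + 26.6 + 26.2 + 44.1 + 47.1 + 24.5 + 29.8 + 38.5
Sum = 265.8 mm
Mean = 265.8 / 8 = 33.23 mm

33.23 mm


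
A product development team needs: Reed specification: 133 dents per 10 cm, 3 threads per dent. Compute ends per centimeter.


Formula: EPC = (dents per 10 cm * ends per dent) / 10
Step 1: Total ends per 10 cm = 133 * 3 = 399
Step 2: EPC = 399 / 10 = 39.9 ends/cm

39.9 ends/cm


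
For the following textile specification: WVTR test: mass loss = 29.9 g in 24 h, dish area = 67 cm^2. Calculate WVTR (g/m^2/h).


Formula: WVTR = mass_loss / (area * time)
Step 1: Convert area: 67 cm^2 = 0.0067 m^2
Step 2: WVTR = 29.9 g / (0.0067 m^2 * 24 h)
Step 3: WVTR = 29.9 / 0.1608 = 185.9 g/m^2/h

185.9 g/m^2/h


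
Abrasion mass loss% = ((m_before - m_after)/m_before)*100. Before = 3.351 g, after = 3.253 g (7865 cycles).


Formula: Mass loss% = ((m_before - m_after) / m_before) * 100
Step 1: Mass loss = 3.351 - 3.253 = 0.098 g
Step 2: Ratio = 0.098 / 3.351 = 0.029245
Step 3: Mass loss% = 0.029245 * 100 = 2.9245% ≈ 2.92%

2.92%


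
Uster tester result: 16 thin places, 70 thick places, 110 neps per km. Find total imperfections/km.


Formula: Total = thin places + thick places + neps
Total = 16 + 70 + 110
Total = 196 imperfections/km

196 imperfections/km


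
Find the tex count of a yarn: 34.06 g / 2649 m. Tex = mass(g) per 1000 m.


Formula: Tex = (mass_g / length_m) * 1000
Substituting: Tex = (34.06 / 2649) * 1000
Intermediate: 34.06 / 2649 = 0.01285768 g/m
Tex = 0.01285768 * 1000 = 12.86 tex

12.86 tex


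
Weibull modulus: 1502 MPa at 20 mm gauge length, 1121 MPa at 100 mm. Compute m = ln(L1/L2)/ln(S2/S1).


Formula: m = ln(L1/L2) / ln(S2/S1)
Step 1: ln(L1/L2) = ln(20/100) = -1.60944
Step 2: S2/S1 = 1121/1502 = 0.74634
Step 3: ln(S2/S1) = ln(0.74634) = -0.29257
Step 4: m = -1.60944 / -0.29257 = 5.50

5.50 (Weibull m)


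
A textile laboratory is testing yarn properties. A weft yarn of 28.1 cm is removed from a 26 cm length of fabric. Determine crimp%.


Formula: Crimp% = ((L_yarn - L_fabric) / L_fabric) * 100
Step 1: Extension = 28.1 - 26 = 2.1 cm
Step 2: Crimp% = (2.1 / 26) * 100
Step 3: Crimp% = 0.080769 * 100 = 8.0769% ≈ 8.1%

8.1%


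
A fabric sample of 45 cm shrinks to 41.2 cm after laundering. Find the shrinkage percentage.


Formula: Shrinkage% = ((L_before - L_after) / L_before) * 100
Step 1: Shrinkage = 45 - 41.2 = 3.8 cm
Step 2: Shrinkage% = (3.8 / 45) * 100
Step 3: Shrinkage% = 0.084444 * 100 = 8.4444% ≈ 8.4%

8.4%


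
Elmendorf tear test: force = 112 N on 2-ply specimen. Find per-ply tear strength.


Formula: Per-ply strength = Total force / Number of plies
Per-ply = 112 N / 2
Per-ply = 56 N

56 N


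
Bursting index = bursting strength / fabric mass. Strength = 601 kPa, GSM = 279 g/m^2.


Formula: Bursting Index = Bursting Strength / Fabric GSM
BI = 601 kPa / 279 g/m^2
BI = 2.154 kPa/(g/m^2)

2.154 kPa/(g/m^2)
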